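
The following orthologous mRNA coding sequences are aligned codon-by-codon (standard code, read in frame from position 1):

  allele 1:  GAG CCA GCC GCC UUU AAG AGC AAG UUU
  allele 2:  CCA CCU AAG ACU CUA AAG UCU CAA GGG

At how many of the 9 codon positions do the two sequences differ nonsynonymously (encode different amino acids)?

6

Codon 1: GAG Glu / CCA Pro — nonsynonymous.
Codon 2: CCA Pro / CCU Pro — synonymous.
Codon 3: GCC Ala / AAG Lys — nonsynonymous.
Codon 4: GCC Ala / ACU Thr — nonsynonymous.
Codon 5: UUU Phe / CUA Leu — nonsynonymous.
Codon 6: AAG Lys / AAG Lys — identical.
Codon 7: AGC Ser / UCU Ser — synonymous.
Codon 8: AAG Lys / CAA Gln — nonsynonymous.
Codon 9: UUU Phe / GGG Gly — nonsynonymous.
Nonsynonymous differences: 6.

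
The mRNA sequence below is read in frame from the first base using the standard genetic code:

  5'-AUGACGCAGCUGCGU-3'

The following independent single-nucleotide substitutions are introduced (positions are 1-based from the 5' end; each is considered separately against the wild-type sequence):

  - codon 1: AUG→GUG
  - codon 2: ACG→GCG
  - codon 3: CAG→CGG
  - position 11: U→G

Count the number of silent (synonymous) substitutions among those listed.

Codon 1: AUG (Met) → GUG (Val) — missense.
Codon 2: ACG (Thr) → GCG (Ala) — missense.
Codon 3: CAG (Gln) → CGG (Arg) — missense.
Codon 4: CUG (Leu) → CGG (Arg) — missense.
Synonymous: 0 of 4.

0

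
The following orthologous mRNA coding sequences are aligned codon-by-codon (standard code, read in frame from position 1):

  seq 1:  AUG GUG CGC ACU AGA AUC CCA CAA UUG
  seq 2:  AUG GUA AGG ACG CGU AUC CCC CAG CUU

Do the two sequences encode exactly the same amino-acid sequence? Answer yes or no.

Codon 1: AUG Met / AUG Met — identical.
Codon 2: GUG Val / GUA Val — synonymous.
Codon 3: CGC Arg / AGG Arg — synonymous.
Codon 4: ACU Thr / ACG Thr — synonymous.
Codon 5: AGA Arg / CGU Arg — synonymous.
Codon 6: AUC Ile / AUC Ile — identical.
Codon 7: CCA Pro / CCC Pro — synonymous.
Codon 8: CAA Gln / CAG Gln — synonymous.
Codon 9: UUG Leu / CUU Leu — synonymous.
Nonsynonymous differences: 0 → same protein.

yes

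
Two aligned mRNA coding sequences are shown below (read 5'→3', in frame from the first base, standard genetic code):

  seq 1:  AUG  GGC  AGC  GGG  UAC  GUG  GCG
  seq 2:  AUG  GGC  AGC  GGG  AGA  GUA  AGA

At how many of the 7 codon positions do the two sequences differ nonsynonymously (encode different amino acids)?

Codon 1: AUG Met / AUG Met — identical.
Codon 2: GGC Gly / GGC Gly — identical.
Codon 3: AGC Ser / AGC Ser — identical.
Codon 4: GGG Gly / GGG Gly — identical.
Codon 5: UAC Tyr / AGA Arg — nonsynonymous.
Codon 6: GUG Val / GUA Val — synonymous.
Codon 7: GCG Ala / AGA Arg — nonsynonymous.
Nonsynonymous differences: 2.

2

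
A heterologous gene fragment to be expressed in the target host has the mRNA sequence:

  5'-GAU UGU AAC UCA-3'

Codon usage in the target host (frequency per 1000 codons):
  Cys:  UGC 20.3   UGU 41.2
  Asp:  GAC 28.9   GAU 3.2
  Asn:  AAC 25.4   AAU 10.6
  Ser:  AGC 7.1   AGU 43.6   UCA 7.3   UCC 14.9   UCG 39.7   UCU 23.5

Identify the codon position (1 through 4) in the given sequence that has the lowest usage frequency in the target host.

1

Codon 1 GAU (Asp): 3.2 per 1000.
Codon 2 UGU (Cys): 41.2 per 1000.
Codon 3 AAC (Asn): 25.4 per 1000.
Codon 4 UCA (Ser): 7.3 per 1000.
Lowest frequency is 3.2 at codon 1.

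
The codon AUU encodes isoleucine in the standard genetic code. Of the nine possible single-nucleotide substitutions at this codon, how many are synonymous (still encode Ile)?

Position 1: none → 0 synonymous.
Position 2: none → 0 synonymous.
Position 3: AUC, AUA → 2 synonymous.
Total: 0 + 0 + 2 = 2.

2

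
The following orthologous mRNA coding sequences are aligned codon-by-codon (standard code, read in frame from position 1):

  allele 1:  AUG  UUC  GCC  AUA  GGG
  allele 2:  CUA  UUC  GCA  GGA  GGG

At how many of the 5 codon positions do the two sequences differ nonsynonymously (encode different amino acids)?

Codon 1: AUG Met / CUA Leu — nonsynonymous.
Codon 2: UUC Phe / UUC Phe — identical.
Codon 3: GCC Ala / GCA Ala — synonymous.
Codon 4: AUA Ile / GGA Gly — nonsynonymous.
Codon 5: GGG Gly / GGG Gly — identical.
Nonsynonymous differences: 2.

2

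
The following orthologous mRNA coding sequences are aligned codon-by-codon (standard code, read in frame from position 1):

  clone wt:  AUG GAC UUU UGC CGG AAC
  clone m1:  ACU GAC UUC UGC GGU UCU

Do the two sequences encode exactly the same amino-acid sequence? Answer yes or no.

no

Codon 1: AUG Met / ACU Thr — nonsynonymous.
Codon 2: GAC Asp / GAC Asp — identical.
Codon 3: UUU Phe / UUC Phe — synonymous.
Codon 4: UGC Cys / UGC Cys — identical.
Codon 5: CGG Arg / GGU Gly — nonsynonymous.
Codon 6: AAC Asn / UCU Ser — nonsynonymous.
Nonsynonymous differences: 3 → different protein.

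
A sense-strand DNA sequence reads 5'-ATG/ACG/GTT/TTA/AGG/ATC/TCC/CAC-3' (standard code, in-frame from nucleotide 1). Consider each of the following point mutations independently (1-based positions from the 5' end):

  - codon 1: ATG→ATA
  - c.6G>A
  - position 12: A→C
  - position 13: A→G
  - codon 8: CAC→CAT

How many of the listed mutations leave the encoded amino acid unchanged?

2

Codon 1: ATG (Met) → ATA (Ile) — missense.
Codon 2: ACG (Thr) → ACA (Thr) — synonymous.
Codon 4: TTA (Leu) → TTC (Phe) — missense.
Codon 5: AGG (Arg) → GGG (Gly) — missense.
Codon 8: CAC (His) → CAT (His) — synonymous.
Synonymous: 2 of 5.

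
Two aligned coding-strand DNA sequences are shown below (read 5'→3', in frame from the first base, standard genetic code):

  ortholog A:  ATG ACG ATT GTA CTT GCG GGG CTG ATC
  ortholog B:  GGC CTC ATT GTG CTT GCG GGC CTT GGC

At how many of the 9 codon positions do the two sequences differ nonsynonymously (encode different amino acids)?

3

Codon 1: ATG Met / GGC Gly — nonsynonymous.
Codon 2: ACG Thr / CTC Leu — nonsynonymous.
Codon 3: ATT Ile / ATT Ile — identical.
Codon 4: GTA Val / GTG Val — synonymous.
Codon 5: CTT Leu / CTT Leu — identical.
Codon 6: GCG Ala / GCG Ala — identical.
Codon 7: GGG Gly / GGC Gly — synonymous.
Codon 8: CTG Leu / CTT Leu — synonymous.
Codon 9: ATC Ile / GGC Gly — nonsynonymous.
Nonsynonymous differences: 3.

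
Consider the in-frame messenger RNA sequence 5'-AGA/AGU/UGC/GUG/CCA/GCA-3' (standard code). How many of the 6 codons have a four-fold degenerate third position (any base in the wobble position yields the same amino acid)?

Codon 1 AGA (Arg): third position 2-fold.
Codon 2 AGU (Ser): third position 2-fold.
Codon 3 UGC (Cys): third position 2-fold.
Codon 4 GUG (Val): third position 4-fold.
Codon 5 CCA (Pro): third position 4-fold.
Codon 6 GCA (Ala): third position 4-fold.
Four-fold degenerate third positions: 3.

3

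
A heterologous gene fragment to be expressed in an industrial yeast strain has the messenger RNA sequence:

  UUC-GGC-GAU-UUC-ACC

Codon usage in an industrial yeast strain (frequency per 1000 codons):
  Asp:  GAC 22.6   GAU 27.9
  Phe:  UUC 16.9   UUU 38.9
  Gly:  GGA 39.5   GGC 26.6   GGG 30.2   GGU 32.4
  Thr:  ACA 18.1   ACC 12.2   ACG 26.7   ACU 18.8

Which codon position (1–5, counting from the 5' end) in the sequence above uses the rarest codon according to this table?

Codon 1 UUC (Phe): 16.9 per 1000.
Codon 2 GGC (Gly): 26.6 per 1000.
Codon 3 GAU (Asp): 27.9 per 1000.
Codon 4 UUC (Phe): 16.9 per 1000.
Codon 5 ACC (Thr): 12.2 per 1000.
Lowest frequency is 12.2 at codon 5.

5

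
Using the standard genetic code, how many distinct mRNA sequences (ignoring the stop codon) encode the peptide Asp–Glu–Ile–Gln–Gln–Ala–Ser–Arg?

Asp: 2 codons.
Glu: 2 codons.
Ile: 3 codons.
Gln: 2 codons.
Gln: 2 codons.
Ala: 4 codons.
Ser: 6 codons.
Arg: 6 codons.
2 × 2 × 3 × 2 × 2 × 4 × 6 × 6 = 6912.

6912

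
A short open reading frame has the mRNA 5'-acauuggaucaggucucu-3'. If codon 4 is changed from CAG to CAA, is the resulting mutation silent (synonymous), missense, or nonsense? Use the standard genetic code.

silent

Position 12 falls in codon 4: CAG → Gln.
After the substitution the codon is CAA → Gln.
Both encode Gln, so the change is synonymous.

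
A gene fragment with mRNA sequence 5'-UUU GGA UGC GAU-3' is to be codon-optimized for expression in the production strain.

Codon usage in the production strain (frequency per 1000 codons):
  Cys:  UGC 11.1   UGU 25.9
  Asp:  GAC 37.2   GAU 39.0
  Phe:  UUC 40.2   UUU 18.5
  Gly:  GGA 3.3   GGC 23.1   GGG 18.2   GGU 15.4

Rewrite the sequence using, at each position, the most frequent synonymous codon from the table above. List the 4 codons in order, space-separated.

Codon 1 (Phe): best is UUC at 40.2.
Codon 2 (Gly): best is GGC at 23.1.
Codon 3 (Cys): best is UGU at 25.9.
Codon 4 (Asp): best is GAU at 39.0.

UUC GGC UGU GAU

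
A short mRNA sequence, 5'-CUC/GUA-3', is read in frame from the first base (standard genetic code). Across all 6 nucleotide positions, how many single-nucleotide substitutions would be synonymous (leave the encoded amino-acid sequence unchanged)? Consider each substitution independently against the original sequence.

6

Codon 1 (CUC, Leu): 3 synonymous substitutions.
Codon 2 (GUA, Val): 3 synonymous substitutions.
Total: 3 + 3 = 6.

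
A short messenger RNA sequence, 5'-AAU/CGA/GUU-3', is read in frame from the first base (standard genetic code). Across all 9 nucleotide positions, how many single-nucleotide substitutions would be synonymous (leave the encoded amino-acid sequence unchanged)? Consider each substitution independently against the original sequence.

8

Codon 1 (AAU, Asn): 1 synonymous substitution.
Codon 2 (CGA, Arg): 4 synonymous substitutions.
Codon 3 (GUU, Val): 3 synonymous substitutions.
Total: 1 + 4 + 3 = 8.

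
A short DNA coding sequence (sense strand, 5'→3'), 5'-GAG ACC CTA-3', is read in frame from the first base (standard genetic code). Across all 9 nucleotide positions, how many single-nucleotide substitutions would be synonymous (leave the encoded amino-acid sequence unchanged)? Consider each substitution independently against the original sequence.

8

Codon 1 (GAG, Glu): 1 synonymous substitution.
Codon 2 (ACC, Thr): 3 synonymous substitutions.
Codon 3 (CTA, Leu): 4 synonymous substitutions.
Total: 1 + 3 + 4 = 8.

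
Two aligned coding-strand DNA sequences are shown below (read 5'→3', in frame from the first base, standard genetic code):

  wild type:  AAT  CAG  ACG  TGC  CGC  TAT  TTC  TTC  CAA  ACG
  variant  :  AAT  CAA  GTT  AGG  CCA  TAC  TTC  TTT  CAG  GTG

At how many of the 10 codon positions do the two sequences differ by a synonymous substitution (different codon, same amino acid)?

4

Codon 1: AAT Asn / AAT Asn — identical.
Codon 2: CAG Gln / CAA Gln — synonymous.
Codon 3: ACG Thr / GTT Val — nonsynonymous.
Codon 4: TGC Cys / AGG Arg — nonsynonymous.
Codon 5: CGC Arg / CCA Pro — nonsynonymous.
Codon 6: TAT Tyr / TAC Tyr — synonymous.
Codon 7: TTC Phe / TTC Phe — identical.
Codon 8: TTC Phe / TTT Phe — synonymous.
Codon 9: CAA Gln / CAG Gln — synonymous.
Codon 10: ACG Thr / GTG Val — nonsynonymous.
Synonymous differences: 4.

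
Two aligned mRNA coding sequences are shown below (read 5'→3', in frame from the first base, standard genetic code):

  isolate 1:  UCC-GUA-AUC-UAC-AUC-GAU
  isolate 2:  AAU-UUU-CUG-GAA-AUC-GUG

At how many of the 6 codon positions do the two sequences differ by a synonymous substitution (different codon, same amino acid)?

0

Codon 1: UCC Ser / AAU Asn — nonsynonymous.
Codon 2: GUA Val / UUU Phe — nonsynonymous.
Codon 3: AUC Ile / CUG Leu — nonsynonymous.
Codon 4: UAC Tyr / GAA Glu — nonsynonymous.
Codon 5: AUC Ile / AUC Ile — identical.
Codon 6: GAU Asp / GUG Val — nonsynonymous.
Synonymous differences: 0.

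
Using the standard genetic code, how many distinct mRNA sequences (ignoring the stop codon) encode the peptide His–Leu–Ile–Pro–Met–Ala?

576

His: 2 codons.
Leu: 6 codons.
Ile: 3 codons.
Pro: 4 codons.
Met: 1 codon.
Ala: 4 codons.
2 × 6 × 3 × 4 × 1 × 4 = 576.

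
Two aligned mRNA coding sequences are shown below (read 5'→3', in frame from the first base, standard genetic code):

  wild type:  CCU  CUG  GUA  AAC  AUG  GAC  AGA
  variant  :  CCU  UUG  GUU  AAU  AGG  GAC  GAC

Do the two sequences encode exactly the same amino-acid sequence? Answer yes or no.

Codon 1: CCU Pro / CCU Pro — identical.
Codon 2: CUG Leu / UUG Leu — synonymous.
Codon 3: GUA Val / GUU Val — synonymous.
Codon 4: AAC Asn / AAU Asn — synonymous.
Codon 5: AUG Met / AGG Arg — nonsynonymous.
Codon 6: GAC Asp / GAC Asp — identical.
Codon 7: AGA Arg / GAC Asp — nonsynonymous.
Nonsynonymous differences: 2 → different protein.

no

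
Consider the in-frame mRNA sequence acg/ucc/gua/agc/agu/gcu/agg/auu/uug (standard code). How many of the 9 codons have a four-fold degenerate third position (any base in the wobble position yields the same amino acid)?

Codon 1 ACG (Thr): third position 4-fold.
Codon 2 UCC (Ser): third position 4-fold.
Codon 3 GUA (Val): third position 4-fold.
Codon 4 AGC (Ser): third position 2-fold.
Codon 5 AGU (Ser): third position 2-fold.
Codon 6 GCU (Ala): third position 4-fold.
Codon 7 AGG (Arg): third position 2-fold.
Codon 8 AUU (Ile): third position 3-fold.
Codon 9 UUG (Leu): third position 2-fold.
Four-fold degenerate third positions: 4.

4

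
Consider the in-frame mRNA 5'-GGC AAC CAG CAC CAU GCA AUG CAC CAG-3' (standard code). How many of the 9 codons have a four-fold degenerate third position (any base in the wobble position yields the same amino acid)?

2

Codon 1 GGC (Gly): third position 4-fold.
Codon 2 AAC (Asn): third position 2-fold.
Codon 3 CAG (Gln): third position 2-fold.
Codon 4 CAC (His): third position 2-fold.
Codon 5 CAU (His): third position 2-fold.
Codon 6 GCA (Ala): third position 4-fold.
Codon 7 AUG (Met): third position 1-fold.
Codon 8 CAC (His): third position 2-fold.
Codon 9 CAG (Gln): third position 2-fold.
Four-fold degenerate third positions: 2.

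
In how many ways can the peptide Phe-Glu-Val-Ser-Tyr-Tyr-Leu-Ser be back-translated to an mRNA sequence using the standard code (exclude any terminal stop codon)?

Phe: 2 codons.
Glu: 2 codons.
Val: 4 codons.
Ser: 6 codons.
Tyr: 2 codons.
Tyr: 2 codons.
Leu: 6 codons.
Ser: 6 codons.
2 × 2 × 4 × 6 × 2 × 2 × 6 × 6 = 13824.

13824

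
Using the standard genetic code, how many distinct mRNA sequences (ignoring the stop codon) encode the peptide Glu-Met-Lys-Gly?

Glu: 2 codons.
Met: 1 codon.
Lys: 2 codons.
Gly: 4 codons.
2 × 1 × 2 × 4 = 16.

16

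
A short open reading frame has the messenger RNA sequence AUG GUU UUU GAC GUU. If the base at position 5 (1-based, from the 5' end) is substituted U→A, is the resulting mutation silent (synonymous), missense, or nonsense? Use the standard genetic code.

missense

Position 5 falls in codon 2: GUU → Val.
After the substitution the codon is GAU → Asp.
Val ≠ Asp, so this is a missense mutation.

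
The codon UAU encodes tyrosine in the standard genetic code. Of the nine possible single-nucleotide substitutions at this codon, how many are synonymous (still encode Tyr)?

Position 1: none → 0 synonymous.
Position 2: none → 0 synonymous.
Position 3: UAC → 1 synonymous.
Total: 0 + 0 + 1 = 1.

1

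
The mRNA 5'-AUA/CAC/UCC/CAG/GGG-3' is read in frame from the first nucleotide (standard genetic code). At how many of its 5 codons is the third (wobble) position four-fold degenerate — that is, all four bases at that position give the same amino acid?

Codon 1 AUA (Ile): third position 3-fold.
Codon 2 CAC (His): third position 2-fold.
Codon 3 UCC (Ser): third position 4-fold.
Codon 4 CAG (Gln): third position 2-fold.
Codon 5 GGG (Gly): third position 4-fold.
Four-fold degenerate third positions: 2.

2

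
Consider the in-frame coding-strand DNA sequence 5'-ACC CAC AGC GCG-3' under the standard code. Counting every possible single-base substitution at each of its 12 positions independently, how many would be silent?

8

Codon 1 (ACC, Thr): 3 synonymous substitutions.
Codon 2 (CAC, His): 1 synonymous substitution.
Codon 3 (AGC, Ser): 1 synonymous substitution.
Codon 4 (GCG, Ala): 3 synonymous substitutions.
Total: 3 + 1 + 1 + 3 = 8.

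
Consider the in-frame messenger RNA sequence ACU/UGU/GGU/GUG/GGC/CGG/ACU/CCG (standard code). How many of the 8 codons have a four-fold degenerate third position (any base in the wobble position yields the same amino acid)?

7

Codon 1 ACU (Thr): third position 4-fold.
Codon 2 UGU (Cys): third position 2-fold.
Codon 3 GGU (Gly): third position 4-fold.
Codon 4 GUG (Val): third position 4-fold.
Codon 5 GGC (Gly): third position 4-fold.
Codon 6 CGG (Arg): third position 4-fold.
Codon 7 ACU (Thr): third position 4-fold.
Codon 8 CCG (Pro): third position 4-fold.
Four-fold degenerate third positions: 7.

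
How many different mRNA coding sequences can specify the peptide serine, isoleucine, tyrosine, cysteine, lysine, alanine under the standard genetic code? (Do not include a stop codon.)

Ser: 6 codons.
Ile: 3 codons.
Tyr: 2 codons.
Cys: 2 codons.
Lys: 2 codons.
Ala: 4 codons.
6 × 3 × 2 × 2 × 2 × 4 = 576.

576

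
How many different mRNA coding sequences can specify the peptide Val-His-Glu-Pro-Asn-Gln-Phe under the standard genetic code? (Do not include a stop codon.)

Val: 4 codons.
His: 2 codons.
Glu: 2 codons.
Pro: 4 codons.
Asn: 2 codons.
Gln: 2 codons.
Phe: 2 codons.
4 × 2 × 2 × 4 × 2 × 2 × 2 = 512.

512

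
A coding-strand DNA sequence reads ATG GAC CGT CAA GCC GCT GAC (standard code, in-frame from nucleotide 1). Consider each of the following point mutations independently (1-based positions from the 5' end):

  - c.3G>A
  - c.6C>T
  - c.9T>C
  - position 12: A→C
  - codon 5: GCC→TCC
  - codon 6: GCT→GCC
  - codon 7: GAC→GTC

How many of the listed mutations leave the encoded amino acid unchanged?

3

Codon 1: ATG (Met) → ATA (Ile) — missense.
Codon 2: GAC (Asp) → GAT (Asp) — synonymous.
Codon 3: CGT (Arg) → CGC (Arg) — synonymous.
Codon 4: CAA (Gln) → CAC (His) — missense.
Codon 5: GCC (Ala) → TCC (Ser) — missense.
Codon 6: GCT (Ala) → GCC (Ala) — synonymous.
Codon 7: GAC (Asp) → GTC (Val) — missense.
Synonymous: 3 of 7.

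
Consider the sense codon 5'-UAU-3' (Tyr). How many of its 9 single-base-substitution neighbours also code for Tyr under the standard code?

Position 1: none → 0 synonymous.
Position 2: none → 0 synonymous.
Position 3: UAC → 1 synonymous.
Total: 0 + 0 + 1 = 1.

1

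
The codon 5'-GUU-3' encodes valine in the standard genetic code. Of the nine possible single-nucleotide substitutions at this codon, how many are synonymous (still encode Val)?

Position 1: none → 0 synonymous.
Position 2: none → 0 synonymous.
Position 3: GUC, GUA, GUG → 3 synonymous.
Total: 0 + 0 + 3 = 3.

3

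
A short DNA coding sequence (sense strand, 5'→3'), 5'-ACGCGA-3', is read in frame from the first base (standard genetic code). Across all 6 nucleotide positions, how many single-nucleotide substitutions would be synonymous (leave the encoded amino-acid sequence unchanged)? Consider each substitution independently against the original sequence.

Codon 1 (ACG, Thr): 3 synonymous substitutions.
Codon 2 (CGA, Arg): 4 synonymous substitutions.
Total: 3 + 4 = 7.

7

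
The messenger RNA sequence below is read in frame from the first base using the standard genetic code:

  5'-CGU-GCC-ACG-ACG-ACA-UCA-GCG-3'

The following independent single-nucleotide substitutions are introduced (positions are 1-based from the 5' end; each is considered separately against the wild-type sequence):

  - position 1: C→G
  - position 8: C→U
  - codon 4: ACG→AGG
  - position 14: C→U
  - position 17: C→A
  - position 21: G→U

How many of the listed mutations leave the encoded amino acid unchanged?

Codon 1: CGU (Arg) → GGU (Gly) — missense.
Codon 3: ACG (Thr) → AUG (Met) — missense.
Codon 4: ACG (Thr) → AGG (Arg) — missense.
Codon 5: ACA (Thr) → AUA (Ile) — missense.
Codon 6: UCA (Ser) → UAA (Stop) — nonsense.
Codon 7: GCG (Ala) → GCU (Ala) — synonymous.
Synonymous: 1 of 6.

1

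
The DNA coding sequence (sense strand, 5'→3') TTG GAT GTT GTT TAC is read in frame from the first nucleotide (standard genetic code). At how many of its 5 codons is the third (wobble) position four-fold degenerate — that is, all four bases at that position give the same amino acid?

2

Codon 1 TTG (Leu): third position 2-fold.
Codon 2 GAT (Asp): third position 2-fold.
Codon 3 GTT (Val): third position 4-fold.
Codon 4 GTT (Val): third position 4-fold.
Codon 5 TAC (Tyr): third position 2-fold.
Four-fold degenerate third positions: 2.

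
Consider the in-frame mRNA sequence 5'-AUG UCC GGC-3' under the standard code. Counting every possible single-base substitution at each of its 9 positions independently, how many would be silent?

Codon 1 (AUG, Met): 0 synonymous substitutions.
Codon 2 (UCC, Ser): 3 synonymous substitutions.
Codon 3 (GGC, Gly): 3 synonymous substitutions.
Total: 0 + 3 + 3 = 6.

6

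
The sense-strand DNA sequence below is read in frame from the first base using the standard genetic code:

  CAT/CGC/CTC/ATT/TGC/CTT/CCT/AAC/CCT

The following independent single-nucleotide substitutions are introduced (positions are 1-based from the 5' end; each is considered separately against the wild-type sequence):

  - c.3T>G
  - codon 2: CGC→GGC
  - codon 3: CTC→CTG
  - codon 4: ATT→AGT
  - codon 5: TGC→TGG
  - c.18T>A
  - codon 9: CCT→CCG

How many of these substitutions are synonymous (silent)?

Codon 1: CAT (His) → CAG (Gln) — missense.
Codon 2: CGC (Arg) → GGC (Gly) — missense.
Codon 3: CTC (Leu) → CTG (Leu) — synonymous.
Codon 4: ATT (Ile) → AGT (Ser) — missense.
Codon 5: TGC (Cys) → TGG (Trp) — missense.
Codon 6: CTT (Leu) → CTA (Leu) — synonymous.
Codon 9: CCT (Pro) → CCG (Pro) — synonymous.
Synonymous: 3 of 7.

3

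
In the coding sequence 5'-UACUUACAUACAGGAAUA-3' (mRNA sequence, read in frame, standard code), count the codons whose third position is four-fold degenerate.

Codon 1 UAC (Tyr): third position 2-fold.
Codon 2 UUA (Leu): third position 2-fold.
Codon 3 CAU (His): third position 2-fold.
Codon 4 ACA (Thr): third position 4-fold.
Codon 5 GGA (Gly): third position 4-fold.
Codon 6 AUA (Ile): third position 3-fold.
Four-fold degenerate third positions: 2.

2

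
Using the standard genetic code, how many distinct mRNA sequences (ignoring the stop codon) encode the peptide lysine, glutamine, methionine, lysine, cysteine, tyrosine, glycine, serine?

768

Lys: 2 codons.
Gln: 2 codons.
Met: 1 codon.
Lys: 2 codons.
Cys: 2 codons.
Tyr: 2 codons.
Gly: 4 codons.
Ser: 6 codons.
2 × 2 × 1 × 2 × 2 × 2 × 4 × 6 = 768.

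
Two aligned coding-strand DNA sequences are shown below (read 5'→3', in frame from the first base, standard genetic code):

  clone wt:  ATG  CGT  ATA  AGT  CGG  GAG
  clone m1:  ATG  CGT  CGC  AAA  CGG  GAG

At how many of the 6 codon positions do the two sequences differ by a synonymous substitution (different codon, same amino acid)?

0

Codon 1: ATG Met / ATG Met — identical.
Codon 2: CGT Arg / CGT Arg — identical.
Codon 3: ATA Ile / CGC Arg — nonsynonymous.
Codon 4: AGT Ser / AAA Lys — nonsynonymous.
Codon 5: CGG Arg / CGG Arg — identical.
Codon 6: GAG Glu / GAG Glu — identical.
Synonymous differences: 0.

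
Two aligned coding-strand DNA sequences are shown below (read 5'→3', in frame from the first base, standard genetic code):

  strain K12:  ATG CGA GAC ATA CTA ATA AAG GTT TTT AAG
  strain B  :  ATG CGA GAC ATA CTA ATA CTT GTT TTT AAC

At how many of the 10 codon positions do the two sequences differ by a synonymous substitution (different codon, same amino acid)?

0

Codon 1: ATG Met / ATG Met — identical.
Codon 2: CGA Arg / CGA Arg — identical.
Codon 3: GAC Asp / GAC Asp — identical.
Codon 4: ATA Ile / ATA Ile — identical.
Codon 5: CTA Leu / CTA Leu — identical.
Codon 6: ATA Ile / ATA Ile — identical.
Codon 7: AAG Lys / CTT Leu — nonsynonymous.
Codon 8: GTT Val / GTT Val — identical.
Codon 9: TTT Phe / TTT Phe — identical.
Codon 10: AAG Lys / AAC Asn — nonsynonymous.
Synonymous differences: 0.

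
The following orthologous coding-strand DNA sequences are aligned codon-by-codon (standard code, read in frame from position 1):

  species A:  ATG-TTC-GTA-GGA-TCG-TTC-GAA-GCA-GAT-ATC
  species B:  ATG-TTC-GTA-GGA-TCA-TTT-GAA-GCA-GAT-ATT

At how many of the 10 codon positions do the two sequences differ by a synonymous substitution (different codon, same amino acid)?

3

Codon 1: ATG Met / ATG Met — identical.
Codon 2: TTC Phe / TTC Phe — identical.
Codon 3: GTA Val / GTA Val — identical.
Codon 4: GGA Gly / GGA Gly — identical.
Codon 5: TCG Ser / TCA Ser — synonymous.
Codon 6: TTC Phe / TTT Phe — synonymous.
Codon 7: GAA Glu / GAA Glu — identical.
Codon 8: GCA Ala / GCA Ala — identical.
Codon 9: GAT Asp / GAT Asp — identical.
Codon 10: ATC Ile / ATT Ile — synonymous.
Synonymous differences: 3.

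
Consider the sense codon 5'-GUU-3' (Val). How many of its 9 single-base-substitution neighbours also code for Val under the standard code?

3

Position 1: none → 0 synonymous.
Position 2: none → 0 synonymous.
Position 3: GUC, GUA, GUG → 3 synonymous.
Total: 0 + 0 + 3 = 3.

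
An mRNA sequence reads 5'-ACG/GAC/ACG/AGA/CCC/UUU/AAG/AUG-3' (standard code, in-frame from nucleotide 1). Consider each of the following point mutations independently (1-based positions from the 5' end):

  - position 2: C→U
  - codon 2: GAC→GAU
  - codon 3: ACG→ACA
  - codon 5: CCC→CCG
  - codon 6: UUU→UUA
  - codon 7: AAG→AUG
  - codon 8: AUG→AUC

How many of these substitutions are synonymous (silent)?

Codon 1: ACG (Thr) → AUG (Met) — missense.
Codon 2: GAC (Asp) → GAU (Asp) — synonymous.
Codon 3: ACG (Thr) → ACA (Thr) — synonymous.
Codon 5: CCC (Pro) → CCG (Pro) — synonymous.
Codon 6: UUU (Phe) → UUA (Leu) — missense.
Codon 7: AAG (Lys) → AUG (Met) — missense.
Codon 8: AUG (Met) → AUC (Ile) — missense.
Synonymous: 3 of 7.

3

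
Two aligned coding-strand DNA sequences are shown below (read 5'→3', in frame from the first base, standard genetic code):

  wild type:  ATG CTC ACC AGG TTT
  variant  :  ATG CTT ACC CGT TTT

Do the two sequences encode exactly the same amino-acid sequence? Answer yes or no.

Codon 1: ATG Met / ATG Met — identical.
Codon 2: CTC Leu / CTT Leu — synonymous.
Codon 3: ACC Thr / ACC Thr — identical.
Codon 4: AGG Arg / CGT Arg — synonymous.
Codon 5: TTT Phe / TTT Phe — identical.
Nonsynonymous differences: 0 → same protein.

yes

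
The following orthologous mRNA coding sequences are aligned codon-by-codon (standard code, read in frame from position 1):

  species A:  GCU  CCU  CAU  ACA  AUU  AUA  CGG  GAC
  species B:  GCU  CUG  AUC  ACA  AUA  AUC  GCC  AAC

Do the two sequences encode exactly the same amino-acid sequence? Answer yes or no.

no

Codon 1: GCU Ala / GCU Ala — identical.
Codon 2: CCU Pro / CUG Leu — nonsynonymous.
Codon 3: CAU His / AUC Ile — nonsynonymous.
Codon 4: ACA Thr / ACA Thr — identical.
Codon 5: AUU Ile / AUA Ile — synonymous.
Codon 6: AUA Ile / AUC Ile — synonymous.
Codon 7: CGG Arg / GCC Ala — nonsynonymous.
Codon 8: GAC Asp / AAC Asn — nonsynonymous.
Nonsynonymous differences: 4 → different protein.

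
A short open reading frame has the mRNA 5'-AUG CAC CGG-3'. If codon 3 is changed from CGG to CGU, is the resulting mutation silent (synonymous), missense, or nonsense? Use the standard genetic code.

silent

Position 9 falls in codon 3: CGG → Arg.
After the substitution the codon is CGU → Arg.
Both encode Arg, so the change is synonymous.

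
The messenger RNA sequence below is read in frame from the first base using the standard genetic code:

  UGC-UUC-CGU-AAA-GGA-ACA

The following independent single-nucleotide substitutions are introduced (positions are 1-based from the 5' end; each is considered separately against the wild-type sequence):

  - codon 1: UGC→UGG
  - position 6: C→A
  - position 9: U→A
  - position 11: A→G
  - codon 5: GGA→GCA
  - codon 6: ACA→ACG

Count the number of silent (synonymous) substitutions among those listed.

Codon 1: UGC (Cys) → UGG (Trp) — missense.
Codon 2: UUC (Phe) → UUA (Leu) — missense.
Codon 3: CGU (Arg) → CGA (Arg) — synonymous.
Codon 4: AAA (Lys) → AGA (Arg) — missense.
Codon 5: GGA (Gly) → GCA (Ala) — missense.
Codon 6: ACA (Thr) → ACG (Thr) — synonymous.
Synonymous: 2 of 6.

2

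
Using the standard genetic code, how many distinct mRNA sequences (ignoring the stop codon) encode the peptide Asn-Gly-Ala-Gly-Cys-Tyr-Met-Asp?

1024

Asn: 2 codons.
Gly: 4 codons.
Ala: 4 codons.
Gly: 4 codons.
Cys: 2 codons.
Tyr: 2 codons.
Met: 1 codon.
Asp: 2 codons.
2 × 4 × 4 × 4 × 2 × 2 × 1 × 2 = 1024.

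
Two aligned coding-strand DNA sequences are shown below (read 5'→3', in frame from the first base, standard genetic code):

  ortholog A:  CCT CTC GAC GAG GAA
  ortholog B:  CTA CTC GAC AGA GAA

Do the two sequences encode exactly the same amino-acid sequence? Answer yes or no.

no

Codon 1: CCT Pro / CTA Leu — nonsynonymous.
Codon 2: CTC Leu / CTC Leu — identical.
Codon 3: GAC Asp / GAC Asp — identical.
Codon 4: GAG Glu / AGA Arg — nonsynonymous.
Codon 5: GAA Glu / GAA Glu — identical.
Nonsynonymous differences: 2 → different protein.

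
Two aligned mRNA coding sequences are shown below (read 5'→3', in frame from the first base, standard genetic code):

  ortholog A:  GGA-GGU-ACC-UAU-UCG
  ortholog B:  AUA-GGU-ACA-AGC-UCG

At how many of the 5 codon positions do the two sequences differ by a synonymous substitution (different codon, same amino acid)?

Codon 1: GGA Gly / AUA Ile — nonsynonymous.
Codon 2: GGU Gly / GGU Gly — identical.
Codon 3: ACC Thr / ACA Thr — synonymous.
Codon 4: UAU Tyr / AGC Ser — nonsynonymous.
Codon 5: UCG Ser / UCG Ser — identical.
Synonymous differences: 1.

1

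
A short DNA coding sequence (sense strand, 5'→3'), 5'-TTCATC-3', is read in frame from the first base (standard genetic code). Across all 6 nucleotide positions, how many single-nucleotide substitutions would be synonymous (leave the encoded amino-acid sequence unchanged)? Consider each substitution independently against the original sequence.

Codon 1 (TTC, Phe): 1 synonymous substitution.
Codon 2 (ATC, Ile): 2 synonymous substitutions.
Total: 1 + 2 = 3.

3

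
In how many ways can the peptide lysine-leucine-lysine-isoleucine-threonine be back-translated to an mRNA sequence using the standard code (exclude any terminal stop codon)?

Lys: 2 codons.
Leu: 6 codons.
Lys: 2 codons.
Ile: 3 codons.
Thr: 4 codons.
2 × 6 × 2 × 3 × 4 = 288.

288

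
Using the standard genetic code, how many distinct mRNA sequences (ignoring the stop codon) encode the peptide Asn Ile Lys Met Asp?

Asn: 2 codons.
Ile: 3 codons.
Lys: 2 codons.
Met: 1 codon.
Asp: 2 codons.
2 × 3 × 2 × 1 × 2 = 24.

24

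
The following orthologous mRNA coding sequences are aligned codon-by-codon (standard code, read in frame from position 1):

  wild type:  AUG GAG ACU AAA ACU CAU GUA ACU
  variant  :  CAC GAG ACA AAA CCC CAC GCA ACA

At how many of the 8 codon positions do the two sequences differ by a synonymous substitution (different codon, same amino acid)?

Codon 1: AUG Met / CAC His — nonsynonymous.
Codon 2: GAG Glu / GAG Glu — identical.
Codon 3: ACU Thr / ACA Thr — synonymous.
Codon 4: AAA Lys / AAA Lys — identical.
Codon 5: ACU Thr / CCC Pro — nonsynonymous.
Codon 6: CAU His / CAC His — synonymous.
Codon 7: GUA Val / GCA Ala — nonsynonymous.
Codon 8: ACU Thr / ACA Thr — synonymous.
Synonymous differences: 3.

3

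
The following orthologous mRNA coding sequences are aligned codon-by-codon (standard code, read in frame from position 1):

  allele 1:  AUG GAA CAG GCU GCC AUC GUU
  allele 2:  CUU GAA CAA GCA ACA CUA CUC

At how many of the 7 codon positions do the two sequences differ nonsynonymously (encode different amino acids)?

Codon 1: AUG Met / CUU Leu — nonsynonymous.
Codon 2: GAA Glu / GAA Glu — identical.
Codon 3: CAG Gln / CAA Gln — synonymous.
Codon 4: GCU Ala / GCA Ala — synonymous.
Codon 5: GCC Ala / ACA Thr — nonsynonymous.
Codon 6: AUC Ile / CUA Leu — nonsynonymous.
Codon 7: GUU Val / CUC Leu — nonsynonymous.
Nonsynonymous differences: 4.

4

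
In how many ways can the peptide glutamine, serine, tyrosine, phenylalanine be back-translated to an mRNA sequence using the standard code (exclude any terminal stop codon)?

Gln: 2 codons.
Ser: 6 codons.
Tyr: 2 codons.
Phe: 2 codons.
2 × 6 × 2 × 2 = 48.

48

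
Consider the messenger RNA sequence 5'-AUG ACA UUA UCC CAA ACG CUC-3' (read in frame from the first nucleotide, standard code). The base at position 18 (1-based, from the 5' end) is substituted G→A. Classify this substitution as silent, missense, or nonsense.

silent

Position 18 falls in codon 6: ACG → Thr.
After the substitution the codon is ACA → Thr.
Both encode Thr, so the change is synonymous.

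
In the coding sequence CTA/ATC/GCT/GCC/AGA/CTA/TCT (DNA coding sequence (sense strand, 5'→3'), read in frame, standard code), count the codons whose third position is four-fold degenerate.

5

Codon 1 CTA (Leu): third position 4-fold.
Codon 2 ATC (Ile): third position 3-fold.
Codon 3 GCT (Ala): third position 4-fold.
Codon 4 GCC (Ala): third position 4-fold.
Codon 5 AGA (Arg): third position 2-fold.
Codon 6 CTA (Leu): third position 4-fold.
Codon 7 TCT (Ser): third position 4-fold.
Four-fold degenerate third positions: 5.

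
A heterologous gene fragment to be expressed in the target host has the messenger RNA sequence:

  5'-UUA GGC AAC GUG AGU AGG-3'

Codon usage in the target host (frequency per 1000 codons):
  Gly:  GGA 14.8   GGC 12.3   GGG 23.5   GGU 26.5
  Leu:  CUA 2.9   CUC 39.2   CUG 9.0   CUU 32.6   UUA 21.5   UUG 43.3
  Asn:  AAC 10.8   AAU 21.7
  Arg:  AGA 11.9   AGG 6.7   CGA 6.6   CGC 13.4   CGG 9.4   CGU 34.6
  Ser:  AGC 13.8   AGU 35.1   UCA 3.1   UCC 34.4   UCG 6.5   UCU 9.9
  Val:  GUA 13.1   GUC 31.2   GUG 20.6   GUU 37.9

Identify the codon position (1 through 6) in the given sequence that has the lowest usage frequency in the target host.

6

Codon 1 UUA (Leu): 21.5 per 1000.
Codon 2 GGC (Gly): 12.3 per 1000.
Codon 3 AAC (Asn): 10.8 per 1000.
Codon 4 GUG (Val): 20.6 per 1000.
Codon 5 AGU (Ser): 35.1 per 1000.
Codon 6 AGG (Arg): 6.7 per 1000.
Lowest frequency is 6.7 at codon 6.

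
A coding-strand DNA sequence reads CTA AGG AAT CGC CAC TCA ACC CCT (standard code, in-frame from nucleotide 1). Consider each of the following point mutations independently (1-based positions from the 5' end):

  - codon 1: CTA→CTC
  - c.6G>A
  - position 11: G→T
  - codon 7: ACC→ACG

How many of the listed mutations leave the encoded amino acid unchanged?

3

Codon 1: CTA (Leu) → CTC (Leu) — synonymous.
Codon 2: AGG (Arg) → AGA (Arg) — synonymous.
Codon 4: CGC (Arg) → CTC (Leu) — missense.
Codon 7: ACC (Thr) → ACG (Thr) — synonymous.
Synonymous: 3 of 4.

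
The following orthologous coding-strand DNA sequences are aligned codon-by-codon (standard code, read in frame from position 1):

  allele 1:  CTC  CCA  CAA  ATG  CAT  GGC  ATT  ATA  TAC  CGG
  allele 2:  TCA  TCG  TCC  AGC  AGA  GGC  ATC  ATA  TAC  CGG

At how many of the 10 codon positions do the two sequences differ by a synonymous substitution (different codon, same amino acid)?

Codon 1: CTC Leu / TCA Ser — nonsynonymous.
Codon 2: CCA Pro / TCG Ser — nonsynonymous.
Codon 3: CAA Gln / TCC Ser — nonsynonymous.
Codon 4: ATG Met / AGC Ser — nonsynonymous.
Codon 5: CAT His / AGA Arg — nonsynonymous.
Codon 6: GGC Gly / GGC Gly — identical.
Codon 7: ATT Ile / ATC Ile — synonymous.
Codon 8: ATA Ile / ATA Ile — identical.
Codon 9: TAC Tyr / TAC Tyr — identical.
Codon 10: CGG Arg / CGG Arg — identical.
Synonymous differences: 1.

1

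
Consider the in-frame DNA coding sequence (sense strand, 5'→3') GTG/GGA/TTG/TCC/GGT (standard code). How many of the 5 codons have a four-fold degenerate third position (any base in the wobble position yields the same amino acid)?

Codon 1 GTG (Val): third position 4-fold.
Codon 2 GGA (Gly): third position 4-fold.
Codon 3 TTG (Leu): third position 2-fold.
Codon 4 TCC (Ser): third position 4-fold.
Codon 5 GGT (Gly): third position 4-fold.
Four-fold degenerate third positions: 4.

4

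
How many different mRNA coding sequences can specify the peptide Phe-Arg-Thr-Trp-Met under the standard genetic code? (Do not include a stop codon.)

48

Phe: 2 codons.
Arg: 6 codons.
Thr: 4 codons.
Trp: 1 codon.
Met: 1 codon.
2 × 6 × 4 × 1 × 1 = 48.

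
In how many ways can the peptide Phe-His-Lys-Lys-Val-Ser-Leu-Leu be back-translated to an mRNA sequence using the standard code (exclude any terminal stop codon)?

Phe: 2 codons.
His: 2 codons.
Lys: 2 codons.
Lys: 2 codons.
Val: 4 codons.
Ser: 6 codons.
Leu: 6 codons.
Leu: 6 codons.
2 × 2 × 2 × 2 × 4 × 6 × 6 × 6 = 13824.

13824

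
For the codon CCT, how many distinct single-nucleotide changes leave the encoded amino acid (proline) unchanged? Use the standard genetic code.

3

Position 1: none → 0 synonymous.
Position 2: none → 0 synonymous.
Position 3: CCC, CCA, CCG → 3 synonymous.
Total: 0 + 0 + 3 = 3.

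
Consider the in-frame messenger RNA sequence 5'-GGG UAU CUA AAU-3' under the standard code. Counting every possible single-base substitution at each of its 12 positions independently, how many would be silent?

Codon 1 (GGG, Gly): 3 synonymous substitutions.
Codon 2 (UAU, Tyr): 1 synonymous substitution.
Codon 3 (CUA, Leu): 4 synonymous substitutions.
Codon 4 (AAU, Asn): 1 synonymous substitution.
Total: 3 + 1 + 4 + 1 = 9.

9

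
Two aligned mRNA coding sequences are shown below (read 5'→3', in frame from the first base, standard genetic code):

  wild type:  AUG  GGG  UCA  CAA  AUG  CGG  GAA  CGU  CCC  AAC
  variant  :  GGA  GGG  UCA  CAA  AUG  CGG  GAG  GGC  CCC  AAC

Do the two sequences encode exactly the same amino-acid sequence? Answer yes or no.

Codon 1: AUG Met / GGA Gly — nonsynonymous.
Codon 2: GGG Gly / GGG Gly — identical.
Codon 3: UCA Ser / UCA Ser — identical.
Codon 4: CAA Gln / CAA Gln — identical.
Codon 5: AUG Met / AUG Met — identical.
Codon 6: CGG Arg / CGG Arg — identical.
Codon 7: GAA Glu / GAG Glu — synonymous.
Codon 8: CGU Arg / GGC Gly — nonsynonymous.
Codon 9: CCC Pro / CCC Pro — identical.
Codon 10: AAC Asn / AAC Asn — identical.
Nonsynonymous differences: 2 → different protein.

no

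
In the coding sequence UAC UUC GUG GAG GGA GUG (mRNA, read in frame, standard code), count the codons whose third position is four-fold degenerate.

3

Codon 1 UAC (Tyr): third position 2-fold.
Codon 2 UUC (Phe): third position 2-fold.
Codon 3 GUG (Val): third position 4-fold.
Codon 4 GAG (Glu): third position 2-fold.
Codon 5 GGA (Gly): third position 4-fold.
Codon 6 GUG (Val): third position 4-fold.
Four-fold degenerate third positions: 3.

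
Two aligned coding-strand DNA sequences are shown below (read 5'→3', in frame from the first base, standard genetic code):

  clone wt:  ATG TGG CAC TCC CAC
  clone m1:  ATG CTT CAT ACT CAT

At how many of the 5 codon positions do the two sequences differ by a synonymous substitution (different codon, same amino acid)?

2

Codon 1: ATG Met / ATG Met — identical.
Codon 2: TGG Trp / CTT Leu — nonsynonymous.
Codon 3: CAC His / CAT His — synonymous.
Codon 4: TCC Ser / ACT Thr — nonsynonymous.
Codon 5: CAC His / CAT His — synonymous.
Synonymous differences: 2.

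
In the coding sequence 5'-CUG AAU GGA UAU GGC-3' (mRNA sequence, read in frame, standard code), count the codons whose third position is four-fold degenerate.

Codon 1 CUG (Leu): third position 4-fold.
Codon 2 AAU (Asn): third position 2-fold.
Codon 3 GGA (Gly): third position 4-fold.
Codon 4 UAU (Tyr): third position 2-fold.
Codon 5 GGC (Gly): third position 4-fold.
Four-fold degenerate third positions: 3.

3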